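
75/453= 25/151 = 0.17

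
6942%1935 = 1137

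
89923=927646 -837723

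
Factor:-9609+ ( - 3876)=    - 3^1*5^1*29^1*31^1=- 13485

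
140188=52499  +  87689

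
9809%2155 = 1189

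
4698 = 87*54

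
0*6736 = 0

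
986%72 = 50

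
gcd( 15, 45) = 15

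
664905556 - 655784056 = 9121500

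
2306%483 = 374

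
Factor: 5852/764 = 1463/191= 7^1*11^1  *19^1*191^ ( - 1)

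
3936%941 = 172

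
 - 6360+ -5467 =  - 11827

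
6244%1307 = 1016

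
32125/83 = 32125/83 = 387.05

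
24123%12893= 11230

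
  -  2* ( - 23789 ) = 47578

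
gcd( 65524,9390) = 2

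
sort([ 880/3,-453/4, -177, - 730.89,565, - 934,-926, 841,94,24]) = [ -934, - 926,-730.89, - 177,-453/4,24,94,880/3, 565, 841]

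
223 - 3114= - 2891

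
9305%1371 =1079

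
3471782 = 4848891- 1377109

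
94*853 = 80182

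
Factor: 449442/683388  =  609/926 = 2^( - 1)*3^1 * 7^1*29^1* 463^(  -  1 ) 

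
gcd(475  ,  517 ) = 1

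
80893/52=1555 + 33/52 = 1555.63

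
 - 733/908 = -733/908  =  - 0.81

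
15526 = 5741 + 9785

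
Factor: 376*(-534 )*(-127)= 2^4*3^1*47^1*89^1*127^1=   25499568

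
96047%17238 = 9857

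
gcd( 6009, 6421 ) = 1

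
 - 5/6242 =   -  5/6242 = - 0.00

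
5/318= 5/318 = 0.02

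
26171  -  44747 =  - 18576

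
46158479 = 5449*8471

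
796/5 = 796/5 =159.20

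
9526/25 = 381 + 1/25 = 381.04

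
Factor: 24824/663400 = 5^(- 2)*29^1*31^(  -  1) = 29/775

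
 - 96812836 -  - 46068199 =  - 50744637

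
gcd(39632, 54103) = 1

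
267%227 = 40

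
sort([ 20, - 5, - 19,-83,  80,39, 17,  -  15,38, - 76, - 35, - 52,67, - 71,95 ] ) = [ - 83, - 76, - 71, - 52, - 35 , - 19,-15, - 5,17,20,38,39,67,  80,95 ]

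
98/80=1 + 9/40 = 1.23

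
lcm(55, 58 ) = 3190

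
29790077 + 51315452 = 81105529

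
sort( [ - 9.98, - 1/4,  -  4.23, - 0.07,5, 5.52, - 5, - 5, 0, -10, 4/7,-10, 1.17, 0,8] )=[  -  10,-10, - 9.98,- 5 , - 5, - 4.23, - 1/4,- 0.07, 0 , 0, 4/7, 1.17, 5  ,  5.52 , 8 ] 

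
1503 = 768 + 735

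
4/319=4/319 =0.01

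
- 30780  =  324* (-95 ) 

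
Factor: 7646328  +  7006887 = 14653215= 3^2*5^1*325627^1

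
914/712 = 457/356 =1.28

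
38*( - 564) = - 21432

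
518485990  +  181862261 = 700348251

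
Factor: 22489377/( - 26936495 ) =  - 3^1* 5^( - 1 )*23^2*37^1*239^( - 1)*383^1*22541^(-1) 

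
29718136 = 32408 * 917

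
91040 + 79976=171016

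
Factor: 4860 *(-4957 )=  -24091020  =  - 2^2 *3^5 * 5^1*4957^1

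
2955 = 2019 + 936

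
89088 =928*96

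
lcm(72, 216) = 216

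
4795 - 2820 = 1975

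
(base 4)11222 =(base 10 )362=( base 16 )16A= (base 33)AW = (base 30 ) c2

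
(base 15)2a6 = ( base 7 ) 1524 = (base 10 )606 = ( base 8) 1136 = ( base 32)IU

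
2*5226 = 10452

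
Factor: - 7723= - 7723^1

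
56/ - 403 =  - 56/403 = - 0.14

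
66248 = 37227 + 29021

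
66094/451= 66094/451= 146.55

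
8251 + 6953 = 15204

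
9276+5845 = 15121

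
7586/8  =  948+1/4 = 948.25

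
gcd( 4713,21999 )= 3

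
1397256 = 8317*168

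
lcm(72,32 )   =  288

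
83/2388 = 83/2388 = 0.03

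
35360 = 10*3536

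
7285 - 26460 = -19175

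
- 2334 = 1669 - 4003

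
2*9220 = 18440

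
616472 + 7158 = 623630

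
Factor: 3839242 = 2^1 * 11^1*47^2*79^1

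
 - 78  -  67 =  - 145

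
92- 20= 72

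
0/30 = 0 = 0.00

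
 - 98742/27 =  - 32914/9 = - 3657.11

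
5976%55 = 36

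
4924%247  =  231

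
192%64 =0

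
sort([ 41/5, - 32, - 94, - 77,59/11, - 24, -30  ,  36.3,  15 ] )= [-94, - 77, - 32, - 30, - 24,  59/11,41/5,  15,36.3]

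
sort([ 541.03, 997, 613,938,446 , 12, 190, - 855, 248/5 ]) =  [ - 855, 12, 248/5,190 , 446 , 541.03, 613,938,997] 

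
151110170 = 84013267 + 67096903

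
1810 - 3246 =  -  1436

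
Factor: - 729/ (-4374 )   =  1/6 = 2^(-1 ) *3^ ( - 1) 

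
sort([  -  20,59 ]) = [ - 20,59 ]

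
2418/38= 63 + 12/19 = 63.63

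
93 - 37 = 56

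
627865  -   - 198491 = 826356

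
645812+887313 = 1533125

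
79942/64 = 39971/32  =  1249.09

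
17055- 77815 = - 60760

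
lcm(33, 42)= 462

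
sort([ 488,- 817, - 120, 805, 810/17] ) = [ - 817,-120,810/17, 488,805]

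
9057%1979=1141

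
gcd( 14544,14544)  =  14544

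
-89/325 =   -  89/325  =  - 0.27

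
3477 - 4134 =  - 657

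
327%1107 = 327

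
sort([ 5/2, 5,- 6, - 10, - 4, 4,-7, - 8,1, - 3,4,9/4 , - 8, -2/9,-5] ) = [-10, - 8,  -  8, - 7,-6, - 5,-4, - 3, - 2/9,1,9/4,5/2, 4, 4, 5]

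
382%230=152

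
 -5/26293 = -5/26293=- 0.00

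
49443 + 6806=56249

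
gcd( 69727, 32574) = 1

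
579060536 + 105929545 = 684990081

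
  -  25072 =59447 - 84519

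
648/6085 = 648/6085 = 0.11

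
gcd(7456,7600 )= 16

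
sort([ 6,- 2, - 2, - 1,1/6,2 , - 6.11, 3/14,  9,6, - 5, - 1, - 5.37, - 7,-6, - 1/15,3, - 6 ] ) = [ - 7 , - 6.11, - 6, - 6, - 5.37, - 5,-2,- 2, - 1, - 1, -1/15,1/6,  3/14,2,3,  6,6,9] 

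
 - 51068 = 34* ( - 1502 )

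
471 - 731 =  - 260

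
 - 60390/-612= 98 + 23/34 =98.68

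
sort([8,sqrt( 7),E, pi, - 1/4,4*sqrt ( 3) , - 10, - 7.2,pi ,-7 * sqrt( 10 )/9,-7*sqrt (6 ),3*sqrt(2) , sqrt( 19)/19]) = [ - 7 * sqrt ( 6), - 10,- 7.2, - 7*sqrt( 10)/9,-1/4,  sqrt( 19) /19,  sqrt( 7),E,pi,  pi,3 * sqrt(2),4*sqrt( 3), 8 ] 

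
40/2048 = 5/256 = 0.02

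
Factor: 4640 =2^5 * 5^1*29^1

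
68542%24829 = 18884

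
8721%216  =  81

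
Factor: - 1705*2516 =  - 2^2*5^1*11^1*17^1*31^1 * 37^1 =- 4289780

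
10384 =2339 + 8045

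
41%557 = 41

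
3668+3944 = 7612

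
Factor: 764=2^2*191^1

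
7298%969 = 515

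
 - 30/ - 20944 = 15/10472=0.00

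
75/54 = 1 + 7/18 = 1.39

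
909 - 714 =195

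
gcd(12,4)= 4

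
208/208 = 1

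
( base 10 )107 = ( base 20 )57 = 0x6b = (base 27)3Q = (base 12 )8B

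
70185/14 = 5013 + 3/14 = 5013.21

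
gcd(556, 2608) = 4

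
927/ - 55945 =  - 927/55945= -  0.02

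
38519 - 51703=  - 13184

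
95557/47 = 2033 + 6/47 = 2033.13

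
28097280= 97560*288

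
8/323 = 8/323 = 0.02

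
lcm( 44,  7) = 308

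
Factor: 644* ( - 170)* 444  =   - 48609120=-  2^5*3^1*5^1*7^1*17^1*23^1 * 37^1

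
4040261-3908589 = 131672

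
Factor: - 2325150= - 2^1*3^2*5^2*5167^1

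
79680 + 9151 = 88831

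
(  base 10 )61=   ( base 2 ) 111101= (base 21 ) 2J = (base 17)3a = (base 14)45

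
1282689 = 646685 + 636004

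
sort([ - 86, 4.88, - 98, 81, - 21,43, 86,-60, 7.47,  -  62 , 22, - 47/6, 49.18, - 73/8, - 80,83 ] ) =[ - 98, - 86,  -  80,-62, - 60,  -  21, - 73/8, -47/6,4.88,  7.47,22,43, 49.18,81,83, 86] 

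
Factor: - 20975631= -3^1 * 6991877^1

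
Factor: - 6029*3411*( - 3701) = 3^2 * 379^1 * 3701^1 *6029^1=76110765219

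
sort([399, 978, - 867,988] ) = [ - 867, 399, 978, 988] 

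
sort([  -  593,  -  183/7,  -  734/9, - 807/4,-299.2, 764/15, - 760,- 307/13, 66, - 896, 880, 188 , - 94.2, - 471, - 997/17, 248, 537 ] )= [ - 896, - 760,  -  593, - 471,-299.2,  -  807/4,-94.2, - 734/9,-997/17,  -  183/7, - 307/13,764/15,66, 188, 248,537, 880]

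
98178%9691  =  1268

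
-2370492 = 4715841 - 7086333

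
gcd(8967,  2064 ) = 3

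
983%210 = 143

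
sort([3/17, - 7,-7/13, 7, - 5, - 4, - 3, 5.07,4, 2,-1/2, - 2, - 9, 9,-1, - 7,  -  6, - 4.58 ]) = [  -  9, - 7 , - 7,  -  6, - 5, - 4.58 ,  -  4, - 3,-2 , - 1,  -  7/13, - 1/2 , 3/17, 2, 4, 5.07, 7, 9 ] 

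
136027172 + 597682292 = 733709464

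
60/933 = 20/311 =0.06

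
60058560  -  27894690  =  32163870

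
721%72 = 1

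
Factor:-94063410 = - 2^1*3^3*5^1*7^1*157^1*317^1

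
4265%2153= 2112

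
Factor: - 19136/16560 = - 52/45 = - 2^2*3^( - 2)*5^ ( - 1 )*13^1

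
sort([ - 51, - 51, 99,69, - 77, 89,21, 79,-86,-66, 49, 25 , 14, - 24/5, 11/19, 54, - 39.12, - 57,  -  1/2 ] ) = [ - 86, - 77, - 66,-57, - 51, - 51, - 39.12, - 24/5, - 1/2,11/19,14,21 , 25,49, 54  ,  69, 79, 89,  99 ] 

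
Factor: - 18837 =- 3^2* 7^1 * 13^1 * 23^1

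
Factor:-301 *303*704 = -2^6*3^1*7^1 *11^1*43^1*101^1 = - 64206912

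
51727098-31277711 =20449387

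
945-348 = 597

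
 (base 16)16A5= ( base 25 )96M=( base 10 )5797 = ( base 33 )5AM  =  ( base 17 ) 1310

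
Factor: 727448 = 2^3 * 90931^1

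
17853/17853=1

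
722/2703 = 722/2703 = 0.27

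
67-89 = - 22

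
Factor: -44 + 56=12 = 2^2 * 3^1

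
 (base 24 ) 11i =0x26A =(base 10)618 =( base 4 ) 21222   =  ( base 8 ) 1152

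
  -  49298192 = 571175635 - 620473827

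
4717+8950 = 13667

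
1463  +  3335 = 4798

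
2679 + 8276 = 10955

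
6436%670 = 406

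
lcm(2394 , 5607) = 213066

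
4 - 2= 2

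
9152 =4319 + 4833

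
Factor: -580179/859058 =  - 2^ (- 1)*3^1*193393^1*429529^( - 1 ) 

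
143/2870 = 143/2870 = 0.05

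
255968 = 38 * 6736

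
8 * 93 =744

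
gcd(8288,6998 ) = 2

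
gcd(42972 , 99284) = 4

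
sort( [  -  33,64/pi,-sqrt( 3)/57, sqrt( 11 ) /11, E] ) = [ - 33 , - sqrt( 3)/57,sqrt( 11)/11,E , 64/pi] 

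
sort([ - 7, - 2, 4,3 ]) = [ - 7, - 2,3,4]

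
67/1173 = 67/1173= 0.06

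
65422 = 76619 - 11197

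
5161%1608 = 337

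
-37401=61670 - 99071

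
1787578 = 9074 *197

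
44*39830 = 1752520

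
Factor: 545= 5^1*109^1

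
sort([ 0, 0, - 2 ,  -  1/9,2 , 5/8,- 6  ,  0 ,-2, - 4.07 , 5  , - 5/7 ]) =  [ - 6, - 4.07,-2,  -  2, - 5/7,  -  1/9,0,0,0, 5/8,  2,5 ] 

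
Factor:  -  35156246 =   -  2^1*89^1*197507^1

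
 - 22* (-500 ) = 11000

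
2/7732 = 1/3866 = 0.00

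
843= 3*281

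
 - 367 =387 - 754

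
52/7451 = 52/7451 = 0.01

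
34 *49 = 1666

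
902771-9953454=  - 9050683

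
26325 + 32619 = 58944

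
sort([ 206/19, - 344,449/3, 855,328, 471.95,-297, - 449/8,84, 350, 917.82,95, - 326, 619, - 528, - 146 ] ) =[  -  528, - 344, - 326, - 297,- 146, - 449/8,206/19,84, 95, 449/3 , 328,350, 471.95,619,855,917.82 ] 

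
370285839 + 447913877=818199716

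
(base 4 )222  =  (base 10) 42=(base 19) 24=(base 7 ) 60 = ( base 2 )101010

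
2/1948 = 1/974 =0.00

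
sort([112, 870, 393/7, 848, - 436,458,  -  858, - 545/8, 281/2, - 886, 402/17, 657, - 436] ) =[-886, - 858, - 436, - 436, - 545/8,402/17,  393/7, 112, 281/2,458, 657, 848,870] 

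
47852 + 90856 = 138708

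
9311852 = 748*12449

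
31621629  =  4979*6351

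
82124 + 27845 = 109969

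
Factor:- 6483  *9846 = -63831618= - 2^1*3^3 * 547^1*2161^1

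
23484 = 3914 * 6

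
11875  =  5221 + 6654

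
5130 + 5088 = 10218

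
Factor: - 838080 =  - 2^6* 3^3*5^1 *97^1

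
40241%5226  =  3659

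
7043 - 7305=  -262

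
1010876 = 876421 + 134455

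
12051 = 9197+2854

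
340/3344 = 85/836 = 0.10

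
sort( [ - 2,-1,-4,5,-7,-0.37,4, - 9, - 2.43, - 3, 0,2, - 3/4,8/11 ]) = [ - 9, - 7, - 4, - 3,- 2.43, - 2, - 1,-3/4, - 0.37,0,8/11,2,4, 5]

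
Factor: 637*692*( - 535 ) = - 2^2 * 5^1* 7^2*13^1*107^1* 173^1 = - 235830140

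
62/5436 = 31/2718 = 0.01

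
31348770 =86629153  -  55280383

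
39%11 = 6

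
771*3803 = 2932113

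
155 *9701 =1503655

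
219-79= 140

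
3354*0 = 0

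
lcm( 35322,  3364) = 70644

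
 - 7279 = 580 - 7859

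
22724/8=2840 + 1/2=2840.50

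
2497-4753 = -2256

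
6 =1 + 5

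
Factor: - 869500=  - 2^2  *5^3 * 37^1*47^1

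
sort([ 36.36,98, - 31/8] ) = [ - 31/8,36.36, 98 ] 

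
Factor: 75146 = 2^1*37573^1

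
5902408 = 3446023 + 2456385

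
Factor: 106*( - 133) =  - 14098 = - 2^1*7^1*19^1 * 53^1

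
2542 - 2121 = 421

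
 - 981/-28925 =981/28925 = 0.03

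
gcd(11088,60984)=5544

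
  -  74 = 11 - 85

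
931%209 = 95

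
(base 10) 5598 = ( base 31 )5pi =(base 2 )1010111011110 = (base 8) 12736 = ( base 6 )41530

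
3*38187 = 114561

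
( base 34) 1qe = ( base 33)1t8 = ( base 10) 2054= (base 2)100000000110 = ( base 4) 200012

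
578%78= 32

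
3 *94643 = 283929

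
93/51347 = 93/51347 = 0.00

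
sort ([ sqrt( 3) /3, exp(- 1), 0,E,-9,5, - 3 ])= [-9,-3,0, exp ( - 1 ), sqrt( 3 ) /3, E, 5]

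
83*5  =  415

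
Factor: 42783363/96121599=3^2*101^(- 1)*45319^(  -  1) * 226367^1 = 2037303/4577219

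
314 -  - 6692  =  7006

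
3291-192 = 3099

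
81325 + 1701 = 83026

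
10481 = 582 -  - 9899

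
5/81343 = 5/81343 = 0.00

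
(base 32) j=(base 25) J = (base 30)j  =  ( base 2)10011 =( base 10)19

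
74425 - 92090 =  - 17665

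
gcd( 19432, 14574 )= 4858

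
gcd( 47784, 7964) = 7964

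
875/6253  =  875/6253 = 0.14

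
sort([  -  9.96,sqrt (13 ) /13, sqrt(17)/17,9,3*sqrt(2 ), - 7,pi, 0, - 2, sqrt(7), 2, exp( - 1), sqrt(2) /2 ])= [ - 9.96, - 7, - 2 , 0, sqrt(17) /17,sqrt ( 13)/13, exp ( - 1 ),sqrt(2) /2,2,sqrt(7 ),pi, 3*sqrt ( 2), 9 ]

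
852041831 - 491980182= 360061649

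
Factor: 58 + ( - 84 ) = - 26  =  - 2^1*13^1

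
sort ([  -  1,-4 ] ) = [-4, - 1]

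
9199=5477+3722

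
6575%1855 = 1010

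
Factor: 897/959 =3^1*7^( - 1 )*13^1*23^1*137^( - 1) 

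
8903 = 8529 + 374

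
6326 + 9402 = 15728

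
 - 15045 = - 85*177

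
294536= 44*6694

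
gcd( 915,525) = 15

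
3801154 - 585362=3215792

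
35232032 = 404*87208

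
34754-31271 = 3483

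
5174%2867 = 2307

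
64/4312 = 8/539 = 0.01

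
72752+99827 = 172579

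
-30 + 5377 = 5347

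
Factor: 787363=269^1*2927^1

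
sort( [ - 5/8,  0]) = [ - 5/8, 0]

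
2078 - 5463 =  - 3385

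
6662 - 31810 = - 25148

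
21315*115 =2451225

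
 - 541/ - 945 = 541/945 = 0.57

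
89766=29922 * 3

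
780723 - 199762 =580961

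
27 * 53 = 1431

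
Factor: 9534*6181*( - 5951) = -350690370954 = -2^1*3^1*7^2*11^1*227^1*541^1*883^1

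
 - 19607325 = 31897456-51504781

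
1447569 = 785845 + 661724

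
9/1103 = 9/1103=0.01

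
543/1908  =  181/636 = 0.28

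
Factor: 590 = 2^1*5^1*59^1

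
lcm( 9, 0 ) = 0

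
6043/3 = 6043/3=2014.33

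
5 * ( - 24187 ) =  - 120935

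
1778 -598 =1180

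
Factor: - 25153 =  - 25153^1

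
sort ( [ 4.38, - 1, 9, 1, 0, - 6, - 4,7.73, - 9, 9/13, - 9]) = [ - 9, - 9, - 6, - 4, - 1, 0,9/13, 1, 4.38, 7.73, 9]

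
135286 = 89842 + 45444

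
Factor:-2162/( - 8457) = 2^1*3^ (-1)*23^1*47^1*2819^(-1)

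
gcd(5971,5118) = 853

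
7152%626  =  266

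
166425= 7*23775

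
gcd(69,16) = 1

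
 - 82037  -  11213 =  - 93250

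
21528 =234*92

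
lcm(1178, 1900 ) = 58900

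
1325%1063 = 262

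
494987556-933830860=-438843304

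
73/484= 73/484= 0.15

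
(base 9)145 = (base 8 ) 172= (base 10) 122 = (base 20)62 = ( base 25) 4m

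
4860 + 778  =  5638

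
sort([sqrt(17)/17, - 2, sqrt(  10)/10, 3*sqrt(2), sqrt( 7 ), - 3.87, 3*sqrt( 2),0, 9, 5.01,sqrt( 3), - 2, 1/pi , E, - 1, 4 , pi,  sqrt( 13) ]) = [ - 3.87,-2, - 2, - 1, 0, sqrt(17) /17, sqrt (10)/10,1/pi, sqrt(3),sqrt ( 7), E , pi, sqrt( 13), 4, 3*sqrt(2),3*sqrt(2), 5.01,9]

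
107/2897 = 107/2897 = 0.04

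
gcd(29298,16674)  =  6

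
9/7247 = 9/7247 = 0.00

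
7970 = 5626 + 2344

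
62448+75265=137713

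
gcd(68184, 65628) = 36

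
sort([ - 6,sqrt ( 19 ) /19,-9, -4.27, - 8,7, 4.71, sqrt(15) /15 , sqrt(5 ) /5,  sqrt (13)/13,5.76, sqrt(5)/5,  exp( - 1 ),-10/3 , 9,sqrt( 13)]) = [ - 9, - 8, - 6,-4.27, - 10/3,sqrt(19)/19,  sqrt( 15 )/15, sqrt(13 ) /13,exp( - 1 ),sqrt ( 5)/5,sqrt(5 ) /5,sqrt(13),  4.71, 5.76,7 , 9 ] 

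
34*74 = 2516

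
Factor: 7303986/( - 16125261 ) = -2^1*3^2*41^1 * 821^( - 1)*3299^1*6547^( - 1)=-2434662/5375087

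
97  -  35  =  62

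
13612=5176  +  8436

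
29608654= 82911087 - 53302433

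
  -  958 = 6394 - 7352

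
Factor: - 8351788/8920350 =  - 2^1*3^( - 2)*5^ ( - 2) * 37^1*43^( - 1)*461^(  -  1) * 56431^1 =-  4175894/4460175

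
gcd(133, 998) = 1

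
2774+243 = 3017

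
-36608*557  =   - 20390656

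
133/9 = 14 + 7/9 = 14.78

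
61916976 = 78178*792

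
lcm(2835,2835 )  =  2835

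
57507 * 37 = 2127759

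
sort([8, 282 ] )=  [ 8, 282 ] 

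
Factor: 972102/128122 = 3^1 * 29^(-1)*47^(  -  2)*162017^1 = 486051/64061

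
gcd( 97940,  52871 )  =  83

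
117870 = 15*7858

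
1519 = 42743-41224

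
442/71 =6 +16/71 = 6.23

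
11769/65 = 181+4/65 = 181.06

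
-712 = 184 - 896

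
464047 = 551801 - 87754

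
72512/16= 4532= 4532.00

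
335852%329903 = 5949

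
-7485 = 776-8261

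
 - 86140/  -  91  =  86140/91= 946.59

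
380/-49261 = -1+48881/49261 = - 0.01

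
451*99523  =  44884873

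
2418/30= 80 + 3/5 = 80.60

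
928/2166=464/1083 = 0.43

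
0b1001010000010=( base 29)5IB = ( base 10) 4738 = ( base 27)6dd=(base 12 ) 28AA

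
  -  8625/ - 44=8625/44 = 196.02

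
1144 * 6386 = 7305584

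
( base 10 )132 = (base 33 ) 40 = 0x84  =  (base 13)A2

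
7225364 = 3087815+4137549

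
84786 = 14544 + 70242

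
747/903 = 249/301   =  0.83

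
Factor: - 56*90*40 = -201600 = - 2^7 *3^2 *5^2*7^1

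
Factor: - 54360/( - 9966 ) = 2^2*3^1 * 5^1*  11^(-1)= 60/11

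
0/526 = 0= 0.00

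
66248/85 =779 +33/85 =779.39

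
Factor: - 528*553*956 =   -  2^6 * 3^1*7^1* 11^1*79^1*239^1 = - 279136704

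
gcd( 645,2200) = 5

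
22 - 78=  - 56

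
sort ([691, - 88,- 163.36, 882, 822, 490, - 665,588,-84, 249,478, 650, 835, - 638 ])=[  -  665, - 638,- 163.36, - 88, - 84, 249,478, 490,  588, 650,691, 822, 835, 882] 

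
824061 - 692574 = 131487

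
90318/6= 15053=15053.00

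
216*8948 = 1932768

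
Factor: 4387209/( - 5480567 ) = -3^1*1462403^1*5480567^( - 1) 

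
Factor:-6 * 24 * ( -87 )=12528 = 2^4*3^3*29^1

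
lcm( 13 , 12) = 156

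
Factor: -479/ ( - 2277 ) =3^(-2 ) *11^( - 1)*23^( - 1)*479^1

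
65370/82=797+8/41  =  797.20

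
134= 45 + 89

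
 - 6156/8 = -1539/2 = -  769.50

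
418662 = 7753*54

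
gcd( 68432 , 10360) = 56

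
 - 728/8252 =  - 1 + 1881/2063 = - 0.09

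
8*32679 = 261432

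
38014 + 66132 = 104146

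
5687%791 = 150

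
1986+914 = 2900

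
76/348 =19/87=0.22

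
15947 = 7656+8291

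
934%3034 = 934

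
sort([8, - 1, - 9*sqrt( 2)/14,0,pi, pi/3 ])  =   [ - 1, - 9*sqrt(2)/14,  0,pi/3,  pi,8] 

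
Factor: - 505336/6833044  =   - 2938/39727 =- 2^1*13^1*113^1*39727^( - 1) 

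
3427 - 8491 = - 5064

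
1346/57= 1346/57 = 23.61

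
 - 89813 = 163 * ( - 551) 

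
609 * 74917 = 45624453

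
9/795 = 3/265 = 0.01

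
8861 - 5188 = 3673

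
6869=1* 6869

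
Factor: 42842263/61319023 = 19^( - 1)*31^( - 1 )*37^1*104107^(  -  1) * 1157899^1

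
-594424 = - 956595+362171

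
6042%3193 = 2849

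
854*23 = 19642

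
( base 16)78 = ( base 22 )5a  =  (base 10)120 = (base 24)50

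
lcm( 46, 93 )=4278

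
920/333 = 2 + 254/333 = 2.76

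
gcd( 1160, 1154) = 2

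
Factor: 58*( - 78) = - 4524 =- 2^2*3^1*13^1*29^1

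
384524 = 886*434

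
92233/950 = 97 + 83/950 =97.09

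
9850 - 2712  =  7138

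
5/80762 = 5/80762 = 0.00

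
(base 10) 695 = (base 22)19d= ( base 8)1267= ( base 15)315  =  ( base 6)3115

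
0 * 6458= 0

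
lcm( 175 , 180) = 6300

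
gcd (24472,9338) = 322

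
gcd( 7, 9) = 1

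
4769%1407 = 548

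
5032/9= 559 + 1/9= 559.11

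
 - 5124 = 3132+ - 8256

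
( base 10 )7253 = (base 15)2238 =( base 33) 6lq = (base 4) 1301111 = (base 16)1c55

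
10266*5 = 51330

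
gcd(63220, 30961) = 1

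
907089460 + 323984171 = 1231073631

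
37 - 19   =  18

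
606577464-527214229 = 79363235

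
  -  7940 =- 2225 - 5715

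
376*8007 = 3010632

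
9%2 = 1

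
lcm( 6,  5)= 30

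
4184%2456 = 1728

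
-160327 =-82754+-77573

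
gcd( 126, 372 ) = 6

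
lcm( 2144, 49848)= 199392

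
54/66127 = 54/66127 = 0.00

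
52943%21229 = 10485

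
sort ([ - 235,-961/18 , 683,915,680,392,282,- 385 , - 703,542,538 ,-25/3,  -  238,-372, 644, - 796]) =[ - 796, - 703,-385,  -  372, - 238, - 235 ,  -  961/18,  -  25/3,282,392,538,542,644,680, 683 , 915 ] 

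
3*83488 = 250464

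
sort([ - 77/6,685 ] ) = [ - 77/6, 685 ] 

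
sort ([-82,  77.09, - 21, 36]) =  [-82,-21, 36, 77.09 ] 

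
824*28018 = 23086832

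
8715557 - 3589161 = 5126396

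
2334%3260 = 2334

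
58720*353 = 20728160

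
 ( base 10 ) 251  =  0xFB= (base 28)8R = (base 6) 1055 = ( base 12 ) 18B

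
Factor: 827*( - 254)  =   - 210058  =  - 2^1 * 127^1*827^1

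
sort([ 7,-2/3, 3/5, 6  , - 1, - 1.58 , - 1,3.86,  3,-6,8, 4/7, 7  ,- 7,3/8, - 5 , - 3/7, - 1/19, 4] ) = [-7, - 6, - 5, - 1.58, -1 , - 1, - 2/3, - 3/7 , - 1/19,  3/8, 4/7,3/5 , 3,3.86,  4,  6,7,7 , 8]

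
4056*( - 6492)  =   -26331552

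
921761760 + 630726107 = 1552487867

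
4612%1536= 4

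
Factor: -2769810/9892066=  - 1384905/4946033= - 3^1*5^1*17^1*5431^1*4946033^( - 1 )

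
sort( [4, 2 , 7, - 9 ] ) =[ - 9, 2, 4, 7] 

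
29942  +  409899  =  439841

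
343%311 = 32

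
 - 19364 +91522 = 72158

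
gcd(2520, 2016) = 504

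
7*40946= 286622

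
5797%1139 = 102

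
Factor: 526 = 2^1 *263^1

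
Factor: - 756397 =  - 439^1*1723^1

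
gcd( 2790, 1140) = 30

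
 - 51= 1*( - 51) 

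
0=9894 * 0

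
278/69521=278/69521 = 0.00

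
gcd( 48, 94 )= 2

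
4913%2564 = 2349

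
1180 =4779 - 3599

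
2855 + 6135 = 8990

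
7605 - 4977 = 2628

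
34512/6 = 5752 = 5752.00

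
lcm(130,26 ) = 130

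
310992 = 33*9424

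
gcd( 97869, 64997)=1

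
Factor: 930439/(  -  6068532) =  - 2^( - 2 )*3^( - 1)*37^1*25147^1 * 505711^( - 1)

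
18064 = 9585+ 8479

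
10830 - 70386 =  - 59556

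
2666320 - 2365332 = 300988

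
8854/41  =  215 + 39/41 = 215.95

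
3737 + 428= 4165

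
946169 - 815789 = 130380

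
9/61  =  9/61 =0.15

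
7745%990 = 815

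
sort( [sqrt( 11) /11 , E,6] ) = [sqrt( 11)/11, E, 6]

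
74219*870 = 64570530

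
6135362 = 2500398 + 3634964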